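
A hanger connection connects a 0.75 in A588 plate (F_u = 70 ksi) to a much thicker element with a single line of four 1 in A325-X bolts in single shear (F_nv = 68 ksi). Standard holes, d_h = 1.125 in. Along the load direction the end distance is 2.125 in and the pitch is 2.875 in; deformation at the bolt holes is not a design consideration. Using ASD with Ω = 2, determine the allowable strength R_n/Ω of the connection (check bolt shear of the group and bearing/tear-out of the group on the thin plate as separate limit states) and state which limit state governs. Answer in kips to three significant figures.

Bolt shear: A_b = π·1²/4 = 0.7854 in²; R_n = 68 × 0.7854 × 4 × 1 = 213.6 kips → 213.6 / 2 = 107 kips.
Bearing (1.5 l_c t F_u ≤ 3.0 d t F_u): upper limit = 3.0·1·0.75·70 = 157.5 kips.
  Edge l_c = 2.125 − 1.125/2 = 1.562 → r_n = 123 kips; interior l_c = 2.875 − 1.125 = 1.75 → r_n = 137.8 kips.
  R_n,bearing = 1·123 + 3·137.8 = 536.5 kips → 536.5 / 2 = 268 kips.
Bolt shear governs: 107 kips.

107 kips (bolt shear governs)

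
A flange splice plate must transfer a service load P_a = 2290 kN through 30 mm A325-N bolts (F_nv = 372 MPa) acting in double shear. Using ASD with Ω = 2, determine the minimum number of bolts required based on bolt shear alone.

9 bolts

A_b = π·30²/4 = 706.9 mm².
Per-bolt allowable strength R_n/Ω = 372 × 706.9 × 2 / 1000 / 2 = 263 kN.
n ≥ 2290 / 263 = 8.709 → use 9 bolts.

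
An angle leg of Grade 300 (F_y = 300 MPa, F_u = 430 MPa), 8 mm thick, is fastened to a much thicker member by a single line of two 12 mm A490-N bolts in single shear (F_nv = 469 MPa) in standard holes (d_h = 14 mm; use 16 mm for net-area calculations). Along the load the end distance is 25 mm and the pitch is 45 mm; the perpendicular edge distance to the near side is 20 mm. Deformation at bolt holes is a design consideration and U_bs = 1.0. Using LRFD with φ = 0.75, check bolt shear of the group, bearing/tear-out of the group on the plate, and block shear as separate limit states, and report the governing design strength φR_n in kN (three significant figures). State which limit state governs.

79.6 kN (bolt shear governs)

Bolt shear: A_b = π·12²/4 = 113.1 mm²; R_n = 469 × 113.1 × 2 × 1 / 1000 = 106.1 kN → 0.75 × 106.1 = 79.6 kN.
Bearing: edge l_c = 18, r_n = 74.3 kN; interior l_c = 31, r_n = 99.07 kN; R_n = 74.3 + 1·99.07 = 173.4 kN → 130 kN.
Block shear: A_gv = 560, A_nv = 368, A_nt = 96 mm²; R_n = min(0.6F_uA_nv, 0.6F_yA_gv) + U_bs·F_u·A_nt = 136.2 kN → 102 kN.
Bolt shear governs: 79.6 kN.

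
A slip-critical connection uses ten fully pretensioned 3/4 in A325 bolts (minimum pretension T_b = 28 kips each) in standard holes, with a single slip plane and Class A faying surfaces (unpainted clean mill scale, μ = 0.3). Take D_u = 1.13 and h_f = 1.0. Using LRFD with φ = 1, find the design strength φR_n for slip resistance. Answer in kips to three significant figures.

R_n = μ · D_u · h_f · T_b · n_s · n_b = 0.3 × 1.13 × 1.0 × 28 × 1 × 10 = 94.92 kips.
Design strength φR_n = 1 × 94.92 = 94.9 kips.

94.9 kips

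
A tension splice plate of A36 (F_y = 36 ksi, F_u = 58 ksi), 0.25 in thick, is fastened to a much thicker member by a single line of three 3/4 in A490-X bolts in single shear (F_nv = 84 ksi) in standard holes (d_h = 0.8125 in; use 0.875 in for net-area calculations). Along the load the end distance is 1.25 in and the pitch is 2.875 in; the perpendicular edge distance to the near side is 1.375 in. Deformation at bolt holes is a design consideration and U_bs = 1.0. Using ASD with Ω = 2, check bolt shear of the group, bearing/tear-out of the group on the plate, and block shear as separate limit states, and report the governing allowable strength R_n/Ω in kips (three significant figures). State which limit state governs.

25.7 kips (block shear governs)

Bolt shear: A_b = π·0.75²/4 = 0.4418 in²; R_n = 84 × 0.4418 × 3 × 1 = 111.3 kips → 111.3 / 2 = 55.7 kips.
Bearing: edge l_c = 0.8438, r_n = 14.68 kips; interior l_c = 2.062, r_n = 26.1 kips; R_n = 14.68 + 2·26.1 = 66.88 kips → 33.4 kips.
Block shear: A_gv = 1.75, A_nv = 1.203, A_nt = 0.2344 in²; R_n = min(0.6F_uA_nv, 0.6F_yA_gv) + U_bs·F_u·A_nt = 51.39 kips → 25.7 kips.
Block shear governs: 25.7 kips.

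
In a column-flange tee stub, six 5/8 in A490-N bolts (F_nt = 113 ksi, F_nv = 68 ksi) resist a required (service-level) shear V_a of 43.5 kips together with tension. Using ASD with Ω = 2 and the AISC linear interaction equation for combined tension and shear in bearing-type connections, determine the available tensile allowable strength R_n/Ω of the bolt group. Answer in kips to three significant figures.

62.9 kips

A_b = π·0.625²/4 = 0.3068 in²; f_rv = 43.5 / (6 × 0.3068) = 23.63 ksi.
F'_nt = 1.3 F_nt − (Ω F_nt / F_nv) f_rv = 1.3·113 − (2·113/68)·23.63 = 68.36 ksi, capped at F_nt → F'_nt = 68.36 ksi.
R_n = F'_nt · A_b · n = 68.36 × 0.3068 × 6 = 125.8 kips.
Allowable strength R_n/Ω = 125.8 / 2 = 62.9 kips.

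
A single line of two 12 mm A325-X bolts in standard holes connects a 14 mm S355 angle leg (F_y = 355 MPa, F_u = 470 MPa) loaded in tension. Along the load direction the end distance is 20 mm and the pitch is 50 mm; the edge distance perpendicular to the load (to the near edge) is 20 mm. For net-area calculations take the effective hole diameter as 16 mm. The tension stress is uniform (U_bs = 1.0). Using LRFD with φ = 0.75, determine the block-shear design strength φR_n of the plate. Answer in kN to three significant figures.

Shear plane L_v = 20 + 1·50 = 70 mm; A_gv = 70 × 14 = 980 mm².
A_nv = (70 − 1.5·16) × 14 = 644 mm².
A_nt = (20 − 0.5·16) × 14 = 168 mm².
0.6 F_u A_nv = 181.6 kN; 0.6 F_y A_gv = 208.7 kN → shear rupture governs the shear term.
R_n = 181.6 + 1.0 × 470 × 168 / 1000 = 260.6 kN.
Design strength φR_n = 0.75 × 260.6 = 195 kN.

195 kN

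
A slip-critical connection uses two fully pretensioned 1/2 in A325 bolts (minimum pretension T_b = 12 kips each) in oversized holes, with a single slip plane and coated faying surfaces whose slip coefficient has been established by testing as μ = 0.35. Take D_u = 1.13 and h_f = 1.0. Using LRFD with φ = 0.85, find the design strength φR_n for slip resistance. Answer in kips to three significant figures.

R_n = μ · D_u · h_f · T_b · n_s · n_b = 0.35 × 1.13 × 1.0 × 12 × 1 × 2 = 9.492 kips.
Design strength φR_n = 0.85 × 9.492 = 8.07 kips.

8.07 kips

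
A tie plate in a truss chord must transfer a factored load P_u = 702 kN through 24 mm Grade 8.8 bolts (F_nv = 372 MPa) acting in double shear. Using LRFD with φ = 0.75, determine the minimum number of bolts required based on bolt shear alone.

3 bolts

A_b = π·24²/4 = 452.4 mm².
Per-bolt design strength φR_n = 0.75 × 372 × 452.4 × 2 / 1000 = 252.4 kN.
n ≥ 702 / 252.4 = 2.781 → use 3 bolts.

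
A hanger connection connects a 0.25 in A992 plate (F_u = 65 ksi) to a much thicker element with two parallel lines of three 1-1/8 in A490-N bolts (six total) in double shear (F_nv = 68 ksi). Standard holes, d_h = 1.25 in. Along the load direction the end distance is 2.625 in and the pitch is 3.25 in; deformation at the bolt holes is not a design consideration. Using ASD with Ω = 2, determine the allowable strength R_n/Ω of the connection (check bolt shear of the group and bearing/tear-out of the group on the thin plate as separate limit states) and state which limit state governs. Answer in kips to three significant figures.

Bolt shear: A_b = π·1.125²/4 = 0.994 in²; R_n = 68 × 0.994 × 6 × 2 = 811.1 kips → 811.1 / 2 = 406 kips.
Bearing (1.5 l_c t F_u ≤ 3.0 d t F_u): upper limit = 3.0·1.125·0.25·65 = 54.84 kips.
  Edge l_c = 2.625 − 1.25/2 = 2 → r_n = 48.75 kips; interior l_c = 3.25 − 1.25 = 2 → r_n = 48.75 kips.
  R_n,bearing = 2·48.75 + 4·48.75 = 292.5 kips → 292.5 / 2 = 146 kips.
Bearing governs: 146 kips.

146 kips (bearing governs)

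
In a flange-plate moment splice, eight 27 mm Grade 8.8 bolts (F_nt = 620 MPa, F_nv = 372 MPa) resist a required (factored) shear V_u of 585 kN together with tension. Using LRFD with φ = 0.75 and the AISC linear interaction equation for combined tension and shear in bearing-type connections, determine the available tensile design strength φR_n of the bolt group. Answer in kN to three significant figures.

1790 kN

A_b = π·27²/4 = 572.6 mm²; f_rv = 585 × 1000 / (8 × 572.6) = 127.7 MPa.
F'_nt = 1.3 F_nt − (F_nt / φF_nv) f_rv = 1.3·620 − (620/(0.75·372))·127.7 = 522.2 MPa, capped at F_nt → F'_nt = 522.2 MPa.
R_n = F'_nt · A_b · n = 522.2 × 572.6 × 8 / 1000 = 2392 kN.
Design strength φR_n = 0.75 × 2392 = 1790 kN.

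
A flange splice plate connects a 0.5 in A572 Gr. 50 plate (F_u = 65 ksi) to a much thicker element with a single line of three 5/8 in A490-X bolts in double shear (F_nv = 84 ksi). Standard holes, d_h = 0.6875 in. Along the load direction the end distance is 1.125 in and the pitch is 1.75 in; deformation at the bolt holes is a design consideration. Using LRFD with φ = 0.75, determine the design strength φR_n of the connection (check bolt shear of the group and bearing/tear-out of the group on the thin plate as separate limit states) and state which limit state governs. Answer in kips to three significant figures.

Bolt shear: A_b = π·0.625²/4 = 0.3068 in²; R_n = 84 × 0.3068 × 3 × 2 = 154.6 kips → 0.75 × 154.6 = 116 kips.
Bearing (1.2 l_c t F_u ≤ 2.4 d t F_u): upper limit = 2.4·0.625·0.5·65 = 48.75 kips.
  Edge l_c = 1.125 − 0.6875/2 = 0.7812 → r_n = 30.47 kips; interior l_c = 1.75 − 0.6875 = 1.062 → r_n = 41.44 kips.
  R_n,bearing = 1·30.47 + 2·41.44 = 113.3 kips → 0.75 × 113.3 = 85 kips.
Bearing governs: 85 kips.

85 kips (bearing governs)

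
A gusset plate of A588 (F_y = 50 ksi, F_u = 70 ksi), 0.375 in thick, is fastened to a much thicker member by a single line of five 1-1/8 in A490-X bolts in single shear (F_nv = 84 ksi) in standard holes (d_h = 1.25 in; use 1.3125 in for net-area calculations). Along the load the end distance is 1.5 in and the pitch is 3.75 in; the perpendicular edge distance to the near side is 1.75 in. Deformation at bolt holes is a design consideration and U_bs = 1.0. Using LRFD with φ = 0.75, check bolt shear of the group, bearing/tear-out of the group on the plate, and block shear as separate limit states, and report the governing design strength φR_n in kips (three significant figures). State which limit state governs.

147 kips (block shear governs)

Bolt shear: A_b = π·1.125²/4 = 0.994 in²; R_n = 84 × 0.994 × 5 × 1 = 417.5 kips → 0.75 × 417.5 = 313 kips.
Bearing: edge l_c = 0.875, r_n = 27.56 kips; interior l_c = 2.5, r_n = 70.88 kips; R_n = 27.56 + 4·70.88 = 311.1 kips → 233 kips.
Block shear: A_gv = 6.188, A_nv = 3.973, A_nt = 0.4102 in²; R_n = min(0.6F_uA_nv, 0.6F_yA_gv) + U_bs·F_u·A_nt = 195.6 kips → 147 kips.
Block shear governs: 147 kips.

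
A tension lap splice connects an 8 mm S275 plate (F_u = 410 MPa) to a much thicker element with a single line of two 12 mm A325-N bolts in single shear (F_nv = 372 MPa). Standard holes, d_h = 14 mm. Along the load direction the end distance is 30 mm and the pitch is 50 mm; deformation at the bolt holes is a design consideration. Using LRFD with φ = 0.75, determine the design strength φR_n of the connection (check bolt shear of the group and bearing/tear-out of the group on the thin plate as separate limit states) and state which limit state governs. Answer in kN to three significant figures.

Bolt shear: A_b = π·12²/4 = 113.1 mm²; R_n = 372 × 113.1 × 2 × 1 / 1000 = 84.14 kN → 0.75 × 84.14 = 63.1 kN.
Bearing (1.2 l_c t F_u ≤ 2.4 d t F_u): upper limit = 2.4·12·8·410 / 1000 = 94.46 kN.
  Edge l_c = 30 − 14/2 = 23 → r_n = 90.53 kN; interior l_c = 50 − 14 = 36 → r_n = 94.46 kN.
  R_n,bearing = 1·90.53 + 1·94.46 = 185 kN → 0.75 × 185 = 139 kN.
Bolt shear governs: 63.1 kN.

63.1 kN (bolt shear governs)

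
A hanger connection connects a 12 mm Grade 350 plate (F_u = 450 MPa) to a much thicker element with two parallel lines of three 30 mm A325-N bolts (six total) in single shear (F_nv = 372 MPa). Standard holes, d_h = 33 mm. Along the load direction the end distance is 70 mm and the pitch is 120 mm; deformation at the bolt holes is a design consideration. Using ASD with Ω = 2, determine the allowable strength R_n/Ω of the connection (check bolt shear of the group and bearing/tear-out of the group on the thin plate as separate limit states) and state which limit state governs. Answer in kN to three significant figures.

Bolt shear: A_b = π·30²/4 = 706.9 mm²; R_n = 372 × 706.9 × 6 × 1 / 1000 = 1578 kN → 1578 / 2 = 789 kN.
Bearing (1.2 l_c t F_u ≤ 2.4 d t F_u): upper limit = 2.4·30·12·450 / 1000 = 388.8 kN.
  Edge l_c = 70 − 33/2 = 53.5 → r_n = 346.7 kN; interior l_c = 120 − 33 = 87 → r_n = 388.8 kN.
  R_n,bearing = 2·346.7 + 4·388.8 = 2249 kN → 2249 / 2 = 1120 kN.
Bolt shear governs: 789 kN.

789 kN (bolt shear governs)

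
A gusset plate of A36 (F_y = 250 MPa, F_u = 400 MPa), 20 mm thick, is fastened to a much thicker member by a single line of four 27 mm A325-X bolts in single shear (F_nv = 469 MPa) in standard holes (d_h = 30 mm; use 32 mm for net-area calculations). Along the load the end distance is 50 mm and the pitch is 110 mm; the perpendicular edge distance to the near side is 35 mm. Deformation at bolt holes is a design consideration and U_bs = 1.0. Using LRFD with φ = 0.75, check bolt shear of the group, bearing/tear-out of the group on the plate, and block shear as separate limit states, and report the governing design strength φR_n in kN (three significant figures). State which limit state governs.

806 kN (bolt shear governs)

Bolt shear: A_b = π·27²/4 = 572.6 mm²; R_n = 469 × 572.6 × 4 × 1 / 1000 = 1074 kN → 0.75 × 1074 = 806 kN.
Bearing: edge l_c = 35, r_n = 336 kN; interior l_c = 80, r_n = 518.4 kN; R_n = 336 + 3·518.4 = 1891 kN → 1420 kN.
Block shear: A_gv = 7600, A_nv = 5360, A_nt = 380 mm²; R_n = min(0.6F_uA_nv, 0.6F_yA_gv) + U_bs·F_u·A_nt = 1292 kN → 969 kN.
Bolt shear governs: 806 kN.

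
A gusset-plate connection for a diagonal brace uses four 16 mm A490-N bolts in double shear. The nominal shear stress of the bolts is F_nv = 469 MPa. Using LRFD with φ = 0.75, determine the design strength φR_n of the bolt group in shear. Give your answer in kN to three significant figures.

A_b = π × 16² / 4 = 201.1 mm².
R_n = F_nv · A_b · n · n_s = 469 × 201.1 × 4 × 2 / 1000 = 754.4 kN.
Design strength φR_n = 0.75 × 754.4 = 566 kN.

566 kN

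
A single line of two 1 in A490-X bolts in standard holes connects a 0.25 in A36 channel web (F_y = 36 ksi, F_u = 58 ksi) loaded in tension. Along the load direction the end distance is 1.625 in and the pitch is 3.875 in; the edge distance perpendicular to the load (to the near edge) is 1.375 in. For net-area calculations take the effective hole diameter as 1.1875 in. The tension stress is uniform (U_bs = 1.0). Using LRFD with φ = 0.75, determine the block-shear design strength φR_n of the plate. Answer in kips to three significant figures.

Shear plane L_v = 1.625 + 1·3.875 = 5.5 in; A_gv = 5.5 × 0.25 = 1.375 in².
A_nv = (5.5 − 1.5·1.1875) × 0.25 = 0.9297 in².
A_nt = (1.375 − 0.5·1.1875) × 0.25 = 0.1953 in².
0.6 F_u A_nv = 32.35 kips; 0.6 F_y A_gv = 29.7 kips → shear yielding governs the shear term.
R_n = 29.7 + 1.0 × 58 × 0.1953 = 41.03 kips.
Design strength φR_n = 0.75 × 41.03 = 30.8 kips.

30.8 kips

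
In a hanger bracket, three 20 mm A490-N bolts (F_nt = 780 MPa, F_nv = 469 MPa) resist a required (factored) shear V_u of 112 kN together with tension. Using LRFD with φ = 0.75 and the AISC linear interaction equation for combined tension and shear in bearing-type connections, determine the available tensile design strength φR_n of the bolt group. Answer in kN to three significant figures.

A_b = π·20²/4 = 314.2 mm²; f_rv = 112 × 1000 / (3 × 314.2) = 118.8 MPa.
F'_nt = 1.3 F_nt − (F_nt / φF_nv) f_rv = 1.3·780 − (780/(0.75·469))·118.8 = 750.5 MPa, capped at F_nt → F'_nt = 750.5 MPa.
R_n = F'_nt · A_b · n = 750.5 × 314.2 × 3 / 1000 = 707.3 kN.
Design strength φR_n = 0.75 × 707.3 = 530 kN.

530 kN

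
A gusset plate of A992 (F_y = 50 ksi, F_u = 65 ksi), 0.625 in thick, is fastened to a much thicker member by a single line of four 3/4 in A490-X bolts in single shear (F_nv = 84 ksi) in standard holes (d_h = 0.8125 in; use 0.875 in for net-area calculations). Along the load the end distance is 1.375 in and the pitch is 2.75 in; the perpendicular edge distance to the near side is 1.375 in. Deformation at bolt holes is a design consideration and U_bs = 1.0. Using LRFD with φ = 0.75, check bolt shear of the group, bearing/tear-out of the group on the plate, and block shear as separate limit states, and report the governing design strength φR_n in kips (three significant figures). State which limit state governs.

Bolt shear: A_b = π·0.75²/4 = 0.4418 in²; R_n = 84 × 0.4418 × 4 × 1 = 148.4 kips → 0.75 × 148.4 = 111 kips.
Bearing: edge l_c = 0.9688, r_n = 47.23 kips; interior l_c = 1.938, r_n = 73.12 kips; R_n = 47.23 + 3·73.12 = 266.6 kips → 200 kips.
Block shear: A_gv = 6.016, A_nv = 4.102, A_nt = 0.5859 in²; R_n = min(0.6F_uA_nv, 0.6F_yA_gv) + U_bs·F_u·A_nt = 198 kips → 149 kips.
Bolt shear governs: 111 kips.

111 kips (bolt shear governs)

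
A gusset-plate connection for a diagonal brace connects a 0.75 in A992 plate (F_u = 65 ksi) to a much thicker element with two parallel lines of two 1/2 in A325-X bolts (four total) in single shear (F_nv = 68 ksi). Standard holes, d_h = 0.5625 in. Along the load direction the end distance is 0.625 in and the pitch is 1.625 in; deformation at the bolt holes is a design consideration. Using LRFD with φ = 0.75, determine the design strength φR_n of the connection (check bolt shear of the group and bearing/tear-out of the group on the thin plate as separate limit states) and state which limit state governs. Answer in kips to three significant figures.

Bolt shear: A_b = π·0.5²/4 = 0.1963 in²; R_n = 68 × 0.1963 × 4 × 1 = 53.41 kips → 0.75 × 53.41 = 40.1 kips.
Bearing (1.2 l_c t F_u ≤ 2.4 d t F_u): upper limit = 2.4·0.5·0.75·65 = 58.5 kips.
  Edge l_c = 0.625 − 0.5625/2 = 0.3438 → r_n = 20.11 kips; interior l_c = 1.625 − 0.5625 = 1.062 → r_n = 58.5 kips.
  R_n,bearing = 2·20.11 + 2·58.5 = 157.2 kips → 0.75 × 157.2 = 118 kips.
Bolt shear governs: 40.1 kips.

40.1 kips (bolt shear governs)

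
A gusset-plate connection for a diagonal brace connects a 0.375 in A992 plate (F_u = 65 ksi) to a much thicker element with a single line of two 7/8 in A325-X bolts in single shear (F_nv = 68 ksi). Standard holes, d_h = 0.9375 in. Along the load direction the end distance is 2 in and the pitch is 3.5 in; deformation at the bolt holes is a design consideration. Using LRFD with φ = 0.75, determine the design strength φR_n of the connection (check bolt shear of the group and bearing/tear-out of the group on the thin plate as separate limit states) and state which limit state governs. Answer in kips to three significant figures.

61.3 kips (bolt shear governs)

Bolt shear: A_b = π·0.875²/4 = 0.6013 in²; R_n = 68 × 0.6013 × 2 × 1 = 81.78 kips → 0.75 × 81.78 = 61.3 kips.
Bearing (1.2 l_c t F_u ≤ 2.4 d t F_u): upper limit = 2.4·0.875·0.375·65 = 51.19 kips.
  Edge l_c = 2 − 0.9375/2 = 1.531 → r_n = 44.79 kips; interior l_c = 3.5 − 0.9375 = 2.562 → r_n = 51.19 kips.
  R_n,bearing = 1·44.79 + 1·51.19 = 95.98 kips → 0.75 × 95.98 = 72 kips.
Bolt shear governs: 61.3 kips.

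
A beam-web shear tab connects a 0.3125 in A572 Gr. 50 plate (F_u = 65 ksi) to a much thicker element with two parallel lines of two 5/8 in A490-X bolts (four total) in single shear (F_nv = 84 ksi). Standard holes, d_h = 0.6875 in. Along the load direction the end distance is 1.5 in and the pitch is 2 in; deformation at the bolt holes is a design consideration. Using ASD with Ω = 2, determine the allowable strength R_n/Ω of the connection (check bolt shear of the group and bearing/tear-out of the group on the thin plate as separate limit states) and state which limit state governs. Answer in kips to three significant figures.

Bolt shear: A_b = π·0.625²/4 = 0.3068 in²; R_n = 84 × 0.3068 × 4 × 1 = 103.1 kips → 103.1 / 2 = 51.5 kips.
Bearing (1.2 l_c t F_u ≤ 2.4 d t F_u): upper limit = 2.4·0.625·0.3125·65 = 30.47 kips.
  Edge l_c = 1.5 − 0.6875/2 = 1.156 → r_n = 28.18 kips; interior l_c = 2 − 0.6875 = 1.312 → r_n = 30.47 kips.
  R_n,bearing = 2·28.18 + 2·30.47 = 117.3 kips → 117.3 / 2 = 58.7 kips.
Bolt shear governs: 51.5 kips.

51.5 kips (bolt shear governs)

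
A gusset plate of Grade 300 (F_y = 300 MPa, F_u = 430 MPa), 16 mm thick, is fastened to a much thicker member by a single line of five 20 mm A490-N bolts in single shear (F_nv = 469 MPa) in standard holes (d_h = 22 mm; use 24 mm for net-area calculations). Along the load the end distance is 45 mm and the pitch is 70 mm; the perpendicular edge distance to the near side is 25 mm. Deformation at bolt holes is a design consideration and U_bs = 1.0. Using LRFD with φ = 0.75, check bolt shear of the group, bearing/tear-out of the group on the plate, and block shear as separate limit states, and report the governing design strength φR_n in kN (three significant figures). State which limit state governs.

553 kN (bolt shear governs)

Bolt shear: A_b = π·20²/4 = 314.2 mm²; R_n = 469 × 314.2 × 5 × 1 / 1000 = 736.7 kN → 0.75 × 736.7 = 553 kN.
Bearing: edge l_c = 34, r_n = 280.7 kN; interior l_c = 48, r_n = 330.2 kN; R_n = 280.7 + 4·330.2 = 1602 kN → 1200 kN.
Block shear: A_gv = 5200, A_nv = 3472, A_nt = 208 mm²; R_n = min(0.6F_uA_nv, 0.6F_yA_gv) + U_bs·F_u·A_nt = 985.2 kN → 739 kN.
Bolt shear governs: 553 kN.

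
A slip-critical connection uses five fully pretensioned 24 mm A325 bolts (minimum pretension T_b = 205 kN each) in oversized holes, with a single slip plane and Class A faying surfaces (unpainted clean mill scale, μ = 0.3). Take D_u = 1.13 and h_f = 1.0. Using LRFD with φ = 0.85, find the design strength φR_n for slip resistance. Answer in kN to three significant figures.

295 kN

R_n = μ · D_u · h_f · T_b · n_s · n_b = 0.3 × 1.13 × 1.0 × 205 × 1 × 5 = 347.5 kN.
Design strength φR_n = 0.85 × 347.5 = 295 kN.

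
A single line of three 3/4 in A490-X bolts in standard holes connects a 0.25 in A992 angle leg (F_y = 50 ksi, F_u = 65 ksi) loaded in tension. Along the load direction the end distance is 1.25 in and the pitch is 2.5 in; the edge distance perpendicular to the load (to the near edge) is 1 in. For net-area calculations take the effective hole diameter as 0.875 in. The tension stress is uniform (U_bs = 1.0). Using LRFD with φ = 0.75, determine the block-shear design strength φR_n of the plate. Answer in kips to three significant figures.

36.6 kips

Shear plane L_v = 1.25 + 2·2.5 = 6.25 in; A_gv = 6.25 × 0.25 = 1.562 in².
A_nv = (6.25 − 2.5·0.875) × 0.25 = 1.016 in².
A_nt = (1 − 0.5·0.875) × 0.25 = 0.1406 in².
0.6 F_u A_nv = 39.61 kips; 0.6 F_y A_gv = 46.88 kips → shear rupture governs the shear term.
R_n = 39.61 + 1.0 × 65 × 0.1406 = 48.75 kips.
Design strength φR_n = 0.75 × 48.75 = 36.6 kips.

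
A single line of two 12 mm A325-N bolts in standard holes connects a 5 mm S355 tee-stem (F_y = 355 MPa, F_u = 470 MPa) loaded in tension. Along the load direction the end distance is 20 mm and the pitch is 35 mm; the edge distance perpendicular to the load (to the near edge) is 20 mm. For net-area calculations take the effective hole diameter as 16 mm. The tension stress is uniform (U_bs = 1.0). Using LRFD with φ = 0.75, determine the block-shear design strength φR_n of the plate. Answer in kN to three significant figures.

Shear plane L_v = 20 + 1·35 = 55 mm; A_gv = 55 × 5 = 275 mm².
A_nv = (55 − 1.5·16) × 5 = 155 mm².
A_nt = (20 − 0.5·16) × 5 = 60 mm².
0.6 F_u A_nv = 43.71 kN; 0.6 F_y A_gv = 58.58 kN → shear rupture governs the shear term.
R_n = 43.71 + 1.0 × 470 × 60 / 1000 = 71.91 kN.
Design strength φR_n = 0.75 × 71.91 = 53.9 kN.

53.9 kN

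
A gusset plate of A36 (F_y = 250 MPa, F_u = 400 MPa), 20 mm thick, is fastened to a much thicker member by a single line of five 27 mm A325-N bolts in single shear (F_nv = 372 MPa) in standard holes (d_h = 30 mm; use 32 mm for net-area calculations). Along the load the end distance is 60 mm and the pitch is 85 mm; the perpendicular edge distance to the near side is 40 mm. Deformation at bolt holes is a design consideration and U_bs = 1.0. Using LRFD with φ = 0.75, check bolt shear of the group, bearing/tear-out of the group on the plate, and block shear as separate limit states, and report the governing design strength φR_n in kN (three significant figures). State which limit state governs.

799 kN (bolt shear governs)

Bolt shear: A_b = π·27²/4 = 572.6 mm²; R_n = 372 × 572.6 × 5 × 1 / 1000 = 1065 kN → 0.75 × 1065 = 799 kN.
Bearing: edge l_c = 45, r_n = 432 kN; interior l_c = 55, r_n = 518.4 kN; R_n = 432 + 4·518.4 = 2506 kN → 1880 kN.
Block shear: A_gv = 8000, A_nv = 5120, A_nt = 480 mm²; R_n = min(0.6F_uA_nv, 0.6F_yA_gv) + U_bs·F_u·A_nt = 1392 kN → 1040 kN.
Bolt shear governs: 799 kN.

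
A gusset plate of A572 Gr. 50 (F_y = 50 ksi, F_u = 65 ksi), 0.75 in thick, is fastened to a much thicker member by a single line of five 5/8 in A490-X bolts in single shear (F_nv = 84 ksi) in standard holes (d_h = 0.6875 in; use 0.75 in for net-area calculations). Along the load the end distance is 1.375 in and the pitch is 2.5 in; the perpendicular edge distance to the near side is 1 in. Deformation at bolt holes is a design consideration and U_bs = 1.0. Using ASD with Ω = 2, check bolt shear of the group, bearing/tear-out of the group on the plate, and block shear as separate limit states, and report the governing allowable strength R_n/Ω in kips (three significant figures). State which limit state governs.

64.4 kips (bolt shear governs)

Bolt shear: A_b = π·0.625²/4 = 0.3068 in²; R_n = 84 × 0.3068 × 5 × 1 = 128.9 kips → 128.9 / 2 = 64.4 kips.
Bearing: edge l_c = 1.031, r_n = 60.33 kips; interior l_c = 1.812, r_n = 73.12 kips; R_n = 60.33 + 4·73.12 = 352.8 kips → 176 kips.
Block shear: A_gv = 8.531, A_nv = 6, A_nt = 0.4688 in²; R_n = min(0.6F_uA_nv, 0.6F_yA_gv) + U_bs·F_u·A_nt = 264.5 kips → 132 kips.
Bolt shear governs: 64.4 kips.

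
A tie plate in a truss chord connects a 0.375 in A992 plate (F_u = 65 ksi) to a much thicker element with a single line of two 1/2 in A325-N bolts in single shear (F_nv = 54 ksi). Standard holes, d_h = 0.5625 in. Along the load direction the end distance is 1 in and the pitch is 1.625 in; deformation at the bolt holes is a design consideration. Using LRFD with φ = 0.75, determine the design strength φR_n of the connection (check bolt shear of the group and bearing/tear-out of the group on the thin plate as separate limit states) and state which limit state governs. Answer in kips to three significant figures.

Bolt shear: A_b = π·0.5²/4 = 0.1963 in²; R_n = 54 × 0.1963 × 2 × 1 = 21.21 kips → 0.75 × 21.21 = 15.9 kips.
Bearing (1.2 l_c t F_u ≤ 2.4 d t F_u): upper limit = 2.4·0.5·0.375·65 = 29.25 kips.
  Edge l_c = 1 − 0.5625/2 = 0.7188 → r_n = 21.02 kips; interior l_c = 1.625 − 0.5625 = 1.062 → r_n = 29.25 kips.
  R_n,bearing = 1·21.02 + 1·29.25 = 50.27 kips → 0.75 × 50.27 = 37.7 kips.
Bolt shear governs: 15.9 kips.

15.9 kips (bolt shear governs)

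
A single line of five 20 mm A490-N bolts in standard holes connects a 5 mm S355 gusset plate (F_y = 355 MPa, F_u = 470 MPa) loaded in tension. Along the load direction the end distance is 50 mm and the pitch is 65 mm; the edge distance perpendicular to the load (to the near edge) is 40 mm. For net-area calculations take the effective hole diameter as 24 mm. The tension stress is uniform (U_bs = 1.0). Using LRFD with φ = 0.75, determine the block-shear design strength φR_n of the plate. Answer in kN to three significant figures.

263 kN

Shear plane L_v = 50 + 4·65 = 310 mm; A_gv = 310 × 5 = 1550 mm².
A_nv = (310 − 4.5·24) × 5 = 1010 mm².
A_nt = (40 − 0.5·24) × 5 = 140 mm².
0.6 F_u A_nv = 284.8 kN; 0.6 F_y A_gv = 330.2 kN → shear rupture governs the shear term.
R_n = 284.8 + 1.0 × 470 × 140 / 1000 = 350.6 kN.
Design strength φR_n = 0.75 × 350.6 = 263 kN.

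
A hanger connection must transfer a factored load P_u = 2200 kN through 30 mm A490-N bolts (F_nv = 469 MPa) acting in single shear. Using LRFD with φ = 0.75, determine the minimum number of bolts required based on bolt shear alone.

A_b = π·30²/4 = 706.9 mm².
Per-bolt design strength φR_n = 0.75 × 469 × 706.9 × 1 / 1000 = 248.6 kN.
n ≥ 2200 / 248.6 = 8.848 → use 9 bolts.

9 bolts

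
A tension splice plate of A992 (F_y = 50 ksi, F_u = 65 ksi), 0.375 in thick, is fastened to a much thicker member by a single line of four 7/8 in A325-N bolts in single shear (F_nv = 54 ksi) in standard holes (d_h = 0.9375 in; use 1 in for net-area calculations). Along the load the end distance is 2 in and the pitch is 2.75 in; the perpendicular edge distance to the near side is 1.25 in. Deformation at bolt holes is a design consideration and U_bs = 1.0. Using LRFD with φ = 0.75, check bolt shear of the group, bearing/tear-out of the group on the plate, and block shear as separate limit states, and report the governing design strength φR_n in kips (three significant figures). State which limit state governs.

87.8 kips (block shear governs)

Bolt shear: A_b = π·0.875²/4 = 0.6013 in²; R_n = 54 × 0.6013 × 4 × 1 = 129.9 kips → 0.75 × 129.9 = 97.4 kips.
Bearing: edge l_c = 1.531, r_n = 44.79 kips; interior l_c = 1.812, r_n = 51.19 kips; R_n = 44.79 + 3·51.19 = 198.4 kips → 149 kips.
Block shear: A_gv = 3.844, A_nv = 2.531, A_nt = 0.2812 in²; R_n = min(0.6F_uA_nv, 0.6F_yA_gv) + U_bs·F_u·A_nt = 117 kips → 87.8 kips.
Block shear governs: 87.8 kips.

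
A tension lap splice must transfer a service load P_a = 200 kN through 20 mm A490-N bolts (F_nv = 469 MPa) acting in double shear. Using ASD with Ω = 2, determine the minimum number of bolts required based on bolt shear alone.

2 bolts

A_b = π·20²/4 = 314.2 mm².
Per-bolt allowable strength R_n/Ω = 469 × 314.2 × 2 / 1000 / 2 = 147.3 kN.
n ≥ 200 / 147.3 = 1.357 → use 2 bolts.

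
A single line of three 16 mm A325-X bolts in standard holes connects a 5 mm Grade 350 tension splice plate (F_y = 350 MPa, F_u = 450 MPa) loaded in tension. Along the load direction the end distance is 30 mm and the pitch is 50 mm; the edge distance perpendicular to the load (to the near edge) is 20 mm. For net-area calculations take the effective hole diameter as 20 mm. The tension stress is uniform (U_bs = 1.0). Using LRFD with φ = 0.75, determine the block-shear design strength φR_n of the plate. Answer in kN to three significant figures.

97.9 kN

Shear plane L_v = 30 + 2·50 = 130 mm; A_gv = 130 × 5 = 650 mm².
A_nv = (130 − 2.5·20) × 5 = 400 mm².
A_nt = (20 − 0.5·20) × 5 = 50 mm².
0.6 F_u A_nv = 108 kN; 0.6 F_y A_gv = 136.5 kN → shear rupture governs the shear term.
R_n = 108 + 1.0 × 450 × 50 / 1000 = 130.5 kN.
Design strength φR_n = 0.75 × 130.5 = 97.9 kN.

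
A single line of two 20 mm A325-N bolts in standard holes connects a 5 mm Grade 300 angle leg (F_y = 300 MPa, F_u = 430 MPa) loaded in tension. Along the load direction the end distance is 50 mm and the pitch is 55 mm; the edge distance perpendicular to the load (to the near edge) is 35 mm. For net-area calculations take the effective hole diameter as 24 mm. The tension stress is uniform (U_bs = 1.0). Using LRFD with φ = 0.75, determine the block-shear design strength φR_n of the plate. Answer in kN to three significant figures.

104 kN

Shear plane L_v = 50 + 1·55 = 105 mm; A_gv = 105 × 5 = 525 mm².
A_nv = (105 − 1.5·24) × 5 = 345 mm².
A_nt = (35 − 0.5·24) × 5 = 115 mm².
0.6 F_u A_nv = 89.01 kN; 0.6 F_y A_gv = 94.5 kN → shear rupture governs the shear term.
R_n = 89.01 + 1.0 × 430 × 115 / 1000 = 138.5 kN.
Design strength φR_n = 0.75 × 138.5 = 104 kN.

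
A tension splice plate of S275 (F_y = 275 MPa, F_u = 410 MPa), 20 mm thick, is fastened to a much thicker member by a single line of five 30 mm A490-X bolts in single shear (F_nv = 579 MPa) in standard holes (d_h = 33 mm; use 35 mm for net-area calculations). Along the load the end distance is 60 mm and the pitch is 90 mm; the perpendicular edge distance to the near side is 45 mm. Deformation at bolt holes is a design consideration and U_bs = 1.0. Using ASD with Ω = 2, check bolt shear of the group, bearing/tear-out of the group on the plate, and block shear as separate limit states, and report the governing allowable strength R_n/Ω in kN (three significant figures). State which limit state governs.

758 kN (block shear governs)

Bolt shear: A_b = π·30²/4 = 706.9 mm²; R_n = 579 × 706.9 × 5 × 1 / 1000 = 2046 kN → 2046 / 2 = 1020 kN.
Bearing: edge l_c = 43.5, r_n = 428 kN; interior l_c = 57, r_n = 560.9 kN; R_n = 428 + 4·560.9 = 2672 kN → 1340 kN.
Block shear: A_gv = 8400, A_nv = 5250, A_nt = 550 mm²; R_n = min(0.6F_uA_nv, 0.6F_yA_gv) + U_bs·F_u·A_nt = 1517 kN → 758 kN.
Block shear governs: 758 kN.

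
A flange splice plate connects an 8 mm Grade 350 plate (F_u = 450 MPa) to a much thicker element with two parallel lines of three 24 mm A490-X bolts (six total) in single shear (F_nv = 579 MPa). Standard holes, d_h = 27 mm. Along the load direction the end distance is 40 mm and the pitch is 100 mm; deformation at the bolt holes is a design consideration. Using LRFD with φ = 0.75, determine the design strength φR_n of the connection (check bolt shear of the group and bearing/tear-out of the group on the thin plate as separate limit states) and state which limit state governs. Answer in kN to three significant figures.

Bolt shear: A_b = π·24²/4 = 452.4 mm²; R_n = 579 × 452.4 × 6 × 1 / 1000 = 1572 kN → 0.75 × 1572 = 1180 kN.
Bearing (1.2 l_c t F_u ≤ 2.4 d t F_u): upper limit = 2.4·24·8·450 / 1000 = 207.4 kN.
  Edge l_c = 40 − 27/2 = 26.5 → r_n = 114.5 kN; interior l_c = 100 − 27 = 73 → r_n = 207.4 kN.
  R_n,bearing = 2·114.5 + 4·207.4 = 1058 kN → 0.75 × 1058 = 794 kN.
Bearing governs: 794 kN.

794 kN (bearing governs)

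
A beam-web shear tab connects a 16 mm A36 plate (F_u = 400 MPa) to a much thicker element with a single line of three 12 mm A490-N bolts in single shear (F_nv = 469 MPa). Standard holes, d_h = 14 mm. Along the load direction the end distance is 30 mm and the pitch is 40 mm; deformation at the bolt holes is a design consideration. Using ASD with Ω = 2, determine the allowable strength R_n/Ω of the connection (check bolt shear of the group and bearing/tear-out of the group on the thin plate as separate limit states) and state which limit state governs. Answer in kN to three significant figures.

Bolt shear: A_b = π·12²/4 = 113.1 mm²; R_n = 469 × 113.1 × 3 × 1 / 1000 = 159.1 kN → 159.1 / 2 = 79.6 kN.
Bearing (1.2 l_c t F_u ≤ 2.4 d t F_u): upper limit = 2.4·12·16·400 / 1000 = 184.3 kN.
  Edge l_c = 30 − 14/2 = 23 → r_n = 176.6 kN; interior l_c = 40 − 14 = 26 → r_n = 184.3 kN.
  R_n,bearing = 1·176.6 + 2·184.3 = 545.3 kN → 545.3 / 2 = 273 kN.
Bolt shear governs: 79.6 kN.

79.6 kN (bolt shear governs)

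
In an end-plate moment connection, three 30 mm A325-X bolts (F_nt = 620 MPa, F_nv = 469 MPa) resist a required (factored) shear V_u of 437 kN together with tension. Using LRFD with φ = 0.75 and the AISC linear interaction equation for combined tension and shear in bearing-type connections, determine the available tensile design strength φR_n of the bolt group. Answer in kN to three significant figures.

704 kN

A_b = π·30²/4 = 706.9 mm²; f_rv = 437 × 1000 / (3 × 706.9) = 206.1 MPa.
F'_nt = 1.3 F_nt − (F_nt / φF_nv) f_rv = 1.3·620 − (620/(0.75·469))·206.1 = 442.8 MPa, capped at F_nt → F'_nt = 442.8 MPa.
R_n = F'_nt · A_b · n = 442.8 × 706.9 × 3 / 1000 = 938.9 kN.
Design strength φR_n = 0.75 × 938.9 = 704 kN.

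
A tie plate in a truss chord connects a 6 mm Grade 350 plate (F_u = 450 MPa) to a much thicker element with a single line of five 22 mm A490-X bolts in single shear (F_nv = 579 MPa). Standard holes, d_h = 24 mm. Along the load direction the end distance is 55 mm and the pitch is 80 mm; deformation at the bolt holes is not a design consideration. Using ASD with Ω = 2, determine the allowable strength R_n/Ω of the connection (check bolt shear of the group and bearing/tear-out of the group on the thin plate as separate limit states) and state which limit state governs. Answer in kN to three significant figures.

443 kN (bearing governs)

Bolt shear: A_b = π·22²/4 = 380.1 mm²; R_n = 579 × 380.1 × 5 × 1 / 1000 = 1100 kN → 1100 / 2 = 550 kN.
Bearing (1.5 l_c t F_u ≤ 3.0 d t F_u): upper limit = 3.0·22·6·450 / 1000 = 178.2 kN.
  Edge l_c = 55 − 24/2 = 43 → r_n = 174.2 kN; interior l_c = 80 − 24 = 56 → r_n = 178.2 kN.
  R_n,bearing = 1·174.2 + 4·178.2 = 887 kN → 887 / 2 = 443 kN.
Bearing governs: 443 kN.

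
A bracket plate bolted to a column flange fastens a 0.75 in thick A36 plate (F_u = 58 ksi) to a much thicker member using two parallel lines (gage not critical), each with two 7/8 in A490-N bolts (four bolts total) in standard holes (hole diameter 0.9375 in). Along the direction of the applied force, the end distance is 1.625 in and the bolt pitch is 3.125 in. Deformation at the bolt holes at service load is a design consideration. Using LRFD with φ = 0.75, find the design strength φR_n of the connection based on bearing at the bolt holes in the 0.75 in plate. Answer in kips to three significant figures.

Per bolt r_n = 1.2 l_c t F_u ≤ 2.4 d t F_u; upper limit = 2.4 × 0.875 × 0.75 × 58 = 91.35 kips.
Edge bolt: l_c = 1.625 − 0.9375/2 = 1.156 in → 1.2 × 1.156 × 0.75 × 58 = 60.36 → r_n = 60.36 kips.
Interior bolts: l_c = 3.125 − 0.9375 = 2.188 in → 1.2 × 2.188 × 0.75 × 58 = 114.2 → r_n = 91.35 kips.
R_n = 2 × 60.36 + 2 × 91.35 = 303.4 kips.
Design strength φR_n = 0.75 × 303.4 = 228 kips.

228 kips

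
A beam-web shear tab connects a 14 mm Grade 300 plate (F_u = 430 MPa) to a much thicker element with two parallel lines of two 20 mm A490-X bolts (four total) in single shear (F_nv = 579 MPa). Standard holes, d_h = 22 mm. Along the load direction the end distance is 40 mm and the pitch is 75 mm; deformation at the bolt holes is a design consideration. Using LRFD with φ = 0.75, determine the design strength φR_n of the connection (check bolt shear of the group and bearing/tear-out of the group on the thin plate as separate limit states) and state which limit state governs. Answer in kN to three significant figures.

Bolt shear: A_b = π·20²/4 = 314.2 mm²; R_n = 579 × 314.2 × 4 × 1 / 1000 = 727.6 kN → 0.75 × 727.6 = 546 kN.
Bearing (1.2 l_c t F_u ≤ 2.4 d t F_u): upper limit = 2.4·20·14·430 / 1000 = 289 kN.
  Edge l_c = 40 − 22/2 = 29 → r_n = 209.5 kN; interior l_c = 75 − 22 = 53 → r_n = 289 kN.
  R_n,bearing = 2·209.5 + 2·289 = 996.9 kN → 0.75 × 996.9 = 748 kN.
Bolt shear governs: 546 kN.

546 kN (bolt shear governs)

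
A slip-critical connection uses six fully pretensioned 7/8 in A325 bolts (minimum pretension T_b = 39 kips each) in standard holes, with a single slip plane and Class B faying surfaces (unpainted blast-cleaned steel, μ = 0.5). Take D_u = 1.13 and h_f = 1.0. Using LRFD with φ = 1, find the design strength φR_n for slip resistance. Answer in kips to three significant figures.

R_n = μ · D_u · h_f · T_b · n_s · n_b = 0.5 × 1.13 × 1.0 × 39 × 1 × 6 = 132.2 kips.
Design strength φR_n = 1 × 132.2 = 132 kips.

132 kips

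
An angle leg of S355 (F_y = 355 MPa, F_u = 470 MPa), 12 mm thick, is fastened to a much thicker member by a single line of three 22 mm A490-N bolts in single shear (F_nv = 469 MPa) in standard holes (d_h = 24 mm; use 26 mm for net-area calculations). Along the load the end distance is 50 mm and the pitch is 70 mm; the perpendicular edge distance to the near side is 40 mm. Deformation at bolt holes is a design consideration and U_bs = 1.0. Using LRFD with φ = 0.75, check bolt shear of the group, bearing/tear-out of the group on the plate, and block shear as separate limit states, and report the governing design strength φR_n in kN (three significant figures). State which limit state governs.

401 kN (bolt shear governs)

Bolt shear: A_b = π·22²/4 = 380.1 mm²; R_n = 469 × 380.1 × 3 × 1 / 1000 = 534.8 kN → 0.75 × 534.8 = 401 kN.
Bearing: edge l_c = 38, r_n = 257.2 kN; interior l_c = 46, r_n = 297.8 kN; R_n = 257.2 + 2·297.8 = 852.8 kN → 640 kN.
Block shear: A_gv = 2280, A_nv = 1500, A_nt = 324 mm²; R_n = min(0.6F_uA_nv, 0.6F_yA_gv) + U_bs·F_u·A_nt = 575.3 kN → 431 kN.
Bolt shear governs: 401 kN.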